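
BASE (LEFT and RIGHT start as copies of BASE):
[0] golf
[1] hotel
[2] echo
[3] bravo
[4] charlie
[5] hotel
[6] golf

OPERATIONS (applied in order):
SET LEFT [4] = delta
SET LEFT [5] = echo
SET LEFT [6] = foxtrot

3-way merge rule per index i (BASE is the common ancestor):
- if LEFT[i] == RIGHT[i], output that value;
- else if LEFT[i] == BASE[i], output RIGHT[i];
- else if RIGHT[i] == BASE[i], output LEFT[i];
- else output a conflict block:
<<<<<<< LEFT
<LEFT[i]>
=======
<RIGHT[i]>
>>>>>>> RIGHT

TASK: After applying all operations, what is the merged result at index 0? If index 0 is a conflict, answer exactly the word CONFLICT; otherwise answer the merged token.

Answer: golf

Derivation:
Final LEFT:  [golf, hotel, echo, bravo, delta, echo, foxtrot]
Final RIGHT: [golf, hotel, echo, bravo, charlie, hotel, golf]
i=0: L=golf R=golf -> agree -> golf
i=1: L=hotel R=hotel -> agree -> hotel
i=2: L=echo R=echo -> agree -> echo
i=3: L=bravo R=bravo -> agree -> bravo
i=4: L=delta, R=charlie=BASE -> take LEFT -> delta
i=5: L=echo, R=hotel=BASE -> take LEFT -> echo
i=6: L=foxtrot, R=golf=BASE -> take LEFT -> foxtrot
Index 0 -> golf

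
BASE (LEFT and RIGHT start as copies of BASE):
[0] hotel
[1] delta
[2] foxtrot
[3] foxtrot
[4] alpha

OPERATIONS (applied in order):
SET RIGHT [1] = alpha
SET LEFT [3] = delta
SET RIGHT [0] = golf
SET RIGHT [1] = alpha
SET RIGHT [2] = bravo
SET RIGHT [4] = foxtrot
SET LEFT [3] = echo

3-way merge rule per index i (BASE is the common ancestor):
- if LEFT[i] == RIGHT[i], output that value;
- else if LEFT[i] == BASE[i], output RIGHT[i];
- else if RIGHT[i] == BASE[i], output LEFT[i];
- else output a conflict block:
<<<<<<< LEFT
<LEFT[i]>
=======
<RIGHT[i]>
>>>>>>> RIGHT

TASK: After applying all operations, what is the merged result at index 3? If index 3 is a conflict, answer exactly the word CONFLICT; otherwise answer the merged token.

Final LEFT:  [hotel, delta, foxtrot, echo, alpha]
Final RIGHT: [golf, alpha, bravo, foxtrot, foxtrot]
i=0: L=hotel=BASE, R=golf -> take RIGHT -> golf
i=1: L=delta=BASE, R=alpha -> take RIGHT -> alpha
i=2: L=foxtrot=BASE, R=bravo -> take RIGHT -> bravo
i=3: L=echo, R=foxtrot=BASE -> take LEFT -> echo
i=4: L=alpha=BASE, R=foxtrot -> take RIGHT -> foxtrot
Index 3 -> echo

Answer: echo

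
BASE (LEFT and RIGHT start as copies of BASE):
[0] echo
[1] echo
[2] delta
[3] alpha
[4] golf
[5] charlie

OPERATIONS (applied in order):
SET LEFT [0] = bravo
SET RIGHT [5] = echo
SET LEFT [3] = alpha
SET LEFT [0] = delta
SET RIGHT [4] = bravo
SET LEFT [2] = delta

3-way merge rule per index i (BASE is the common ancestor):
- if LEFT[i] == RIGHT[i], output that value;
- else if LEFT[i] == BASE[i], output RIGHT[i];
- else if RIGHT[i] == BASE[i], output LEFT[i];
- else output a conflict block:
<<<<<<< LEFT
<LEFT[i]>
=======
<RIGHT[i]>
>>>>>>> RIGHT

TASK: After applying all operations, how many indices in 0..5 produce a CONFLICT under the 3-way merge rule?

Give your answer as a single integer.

Answer: 0

Derivation:
Final LEFT:  [delta, echo, delta, alpha, golf, charlie]
Final RIGHT: [echo, echo, delta, alpha, bravo, echo]
i=0: L=delta, R=echo=BASE -> take LEFT -> delta
i=1: L=echo R=echo -> agree -> echo
i=2: L=delta R=delta -> agree -> delta
i=3: L=alpha R=alpha -> agree -> alpha
i=4: L=golf=BASE, R=bravo -> take RIGHT -> bravo
i=5: L=charlie=BASE, R=echo -> take RIGHT -> echo
Conflict count: 0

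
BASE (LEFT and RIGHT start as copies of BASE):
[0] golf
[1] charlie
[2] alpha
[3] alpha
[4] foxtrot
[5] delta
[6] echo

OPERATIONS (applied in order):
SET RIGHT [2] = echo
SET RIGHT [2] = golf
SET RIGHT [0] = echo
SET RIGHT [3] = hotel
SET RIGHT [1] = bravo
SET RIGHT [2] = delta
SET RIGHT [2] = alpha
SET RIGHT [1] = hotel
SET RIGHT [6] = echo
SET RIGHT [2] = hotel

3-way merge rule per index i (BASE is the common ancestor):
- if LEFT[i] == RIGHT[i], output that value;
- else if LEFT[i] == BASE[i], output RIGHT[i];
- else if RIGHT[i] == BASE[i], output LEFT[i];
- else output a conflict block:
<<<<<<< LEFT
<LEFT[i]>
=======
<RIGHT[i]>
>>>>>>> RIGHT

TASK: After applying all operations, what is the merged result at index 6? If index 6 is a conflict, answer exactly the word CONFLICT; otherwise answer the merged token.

Final LEFT:  [golf, charlie, alpha, alpha, foxtrot, delta, echo]
Final RIGHT: [echo, hotel, hotel, hotel, foxtrot, delta, echo]
i=0: L=golf=BASE, R=echo -> take RIGHT -> echo
i=1: L=charlie=BASE, R=hotel -> take RIGHT -> hotel
i=2: L=alpha=BASE, R=hotel -> take RIGHT -> hotel
i=3: L=alpha=BASE, R=hotel -> take RIGHT -> hotel
i=4: L=foxtrot R=foxtrot -> agree -> foxtrot
i=5: L=delta R=delta -> agree -> delta
i=6: L=echo R=echo -> agree -> echo
Index 6 -> echo

Answer: echo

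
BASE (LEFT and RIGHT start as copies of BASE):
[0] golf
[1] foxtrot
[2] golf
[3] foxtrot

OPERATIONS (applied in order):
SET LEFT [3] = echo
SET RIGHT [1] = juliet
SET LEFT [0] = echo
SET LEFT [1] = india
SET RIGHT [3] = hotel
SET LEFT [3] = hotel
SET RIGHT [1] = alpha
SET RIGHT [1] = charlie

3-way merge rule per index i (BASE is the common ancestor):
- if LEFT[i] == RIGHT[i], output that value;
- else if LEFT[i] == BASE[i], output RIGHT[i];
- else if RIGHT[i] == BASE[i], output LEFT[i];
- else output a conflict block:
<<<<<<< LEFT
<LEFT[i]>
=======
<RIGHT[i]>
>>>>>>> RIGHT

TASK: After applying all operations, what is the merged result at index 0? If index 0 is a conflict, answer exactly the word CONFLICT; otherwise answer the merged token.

Answer: echo

Derivation:
Final LEFT:  [echo, india, golf, hotel]
Final RIGHT: [golf, charlie, golf, hotel]
i=0: L=echo, R=golf=BASE -> take LEFT -> echo
i=1: BASE=foxtrot L=india R=charlie all differ -> CONFLICT
i=2: L=golf R=golf -> agree -> golf
i=3: L=hotel R=hotel -> agree -> hotel
Index 0 -> echo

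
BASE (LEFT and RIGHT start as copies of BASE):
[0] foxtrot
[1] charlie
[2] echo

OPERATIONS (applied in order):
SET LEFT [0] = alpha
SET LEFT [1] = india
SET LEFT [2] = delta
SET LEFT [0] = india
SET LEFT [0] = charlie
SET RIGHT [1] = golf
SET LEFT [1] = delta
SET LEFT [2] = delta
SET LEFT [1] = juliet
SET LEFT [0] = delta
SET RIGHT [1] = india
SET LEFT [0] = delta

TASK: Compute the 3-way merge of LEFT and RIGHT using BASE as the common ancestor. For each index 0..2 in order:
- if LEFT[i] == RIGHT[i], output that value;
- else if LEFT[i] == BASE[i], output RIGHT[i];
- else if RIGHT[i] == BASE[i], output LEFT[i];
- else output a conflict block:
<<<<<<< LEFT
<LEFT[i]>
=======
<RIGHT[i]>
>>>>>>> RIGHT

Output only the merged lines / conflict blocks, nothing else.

Final LEFT:  [delta, juliet, delta]
Final RIGHT: [foxtrot, india, echo]
i=0: L=delta, R=foxtrot=BASE -> take LEFT -> delta
i=1: BASE=charlie L=juliet R=india all differ -> CONFLICT
i=2: L=delta, R=echo=BASE -> take LEFT -> delta

Answer: delta
<<<<<<< LEFT
juliet
=======
india
>>>>>>> RIGHT
delta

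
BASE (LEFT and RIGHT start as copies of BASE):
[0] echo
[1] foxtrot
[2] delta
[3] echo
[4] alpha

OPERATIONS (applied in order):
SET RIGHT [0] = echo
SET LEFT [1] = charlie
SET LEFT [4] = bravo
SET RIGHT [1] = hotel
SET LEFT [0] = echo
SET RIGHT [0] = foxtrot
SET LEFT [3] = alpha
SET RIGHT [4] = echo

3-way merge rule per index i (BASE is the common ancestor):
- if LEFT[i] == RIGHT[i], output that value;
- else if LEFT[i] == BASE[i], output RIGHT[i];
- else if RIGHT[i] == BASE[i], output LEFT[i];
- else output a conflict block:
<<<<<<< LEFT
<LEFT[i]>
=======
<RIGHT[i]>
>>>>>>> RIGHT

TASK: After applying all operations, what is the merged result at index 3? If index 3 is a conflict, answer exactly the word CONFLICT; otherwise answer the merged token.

Final LEFT:  [echo, charlie, delta, alpha, bravo]
Final RIGHT: [foxtrot, hotel, delta, echo, echo]
i=0: L=echo=BASE, R=foxtrot -> take RIGHT -> foxtrot
i=1: BASE=foxtrot L=charlie R=hotel all differ -> CONFLICT
i=2: L=delta R=delta -> agree -> delta
i=3: L=alpha, R=echo=BASE -> take LEFT -> alpha
i=4: BASE=alpha L=bravo R=echo all differ -> CONFLICT
Index 3 -> alpha

Answer: alpha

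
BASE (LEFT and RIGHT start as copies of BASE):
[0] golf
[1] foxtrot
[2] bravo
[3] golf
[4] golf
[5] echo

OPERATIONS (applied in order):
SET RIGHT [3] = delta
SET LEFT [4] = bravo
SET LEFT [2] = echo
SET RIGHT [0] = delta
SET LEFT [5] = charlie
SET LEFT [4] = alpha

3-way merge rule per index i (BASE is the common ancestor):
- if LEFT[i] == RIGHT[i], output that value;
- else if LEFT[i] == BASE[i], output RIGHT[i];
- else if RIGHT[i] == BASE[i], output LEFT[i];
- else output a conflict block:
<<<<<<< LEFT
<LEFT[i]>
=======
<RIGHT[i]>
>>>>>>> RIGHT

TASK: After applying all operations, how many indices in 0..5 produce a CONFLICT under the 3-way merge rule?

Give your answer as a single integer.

Final LEFT:  [golf, foxtrot, echo, golf, alpha, charlie]
Final RIGHT: [delta, foxtrot, bravo, delta, golf, echo]
i=0: L=golf=BASE, R=delta -> take RIGHT -> delta
i=1: L=foxtrot R=foxtrot -> agree -> foxtrot
i=2: L=echo, R=bravo=BASE -> take LEFT -> echo
i=3: L=golf=BASE, R=delta -> take RIGHT -> delta
i=4: L=alpha, R=golf=BASE -> take LEFT -> alpha
i=5: L=charlie, R=echo=BASE -> take LEFT -> charlie
Conflict count: 0

Answer: 0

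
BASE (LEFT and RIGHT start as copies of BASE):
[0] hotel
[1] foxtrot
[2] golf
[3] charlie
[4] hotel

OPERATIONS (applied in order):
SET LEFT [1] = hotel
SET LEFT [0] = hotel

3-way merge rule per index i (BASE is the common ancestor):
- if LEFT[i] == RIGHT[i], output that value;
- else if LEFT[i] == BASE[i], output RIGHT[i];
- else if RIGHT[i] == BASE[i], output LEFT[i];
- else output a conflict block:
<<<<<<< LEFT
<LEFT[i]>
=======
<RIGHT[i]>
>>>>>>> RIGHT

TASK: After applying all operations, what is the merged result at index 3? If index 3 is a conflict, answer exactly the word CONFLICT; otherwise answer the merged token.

Answer: charlie

Derivation:
Final LEFT:  [hotel, hotel, golf, charlie, hotel]
Final RIGHT: [hotel, foxtrot, golf, charlie, hotel]
i=0: L=hotel R=hotel -> agree -> hotel
i=1: L=hotel, R=foxtrot=BASE -> take LEFT -> hotel
i=2: L=golf R=golf -> agree -> golf
i=3: L=charlie R=charlie -> agree -> charlie
i=4: L=hotel R=hotel -> agree -> hotel
Index 3 -> charlie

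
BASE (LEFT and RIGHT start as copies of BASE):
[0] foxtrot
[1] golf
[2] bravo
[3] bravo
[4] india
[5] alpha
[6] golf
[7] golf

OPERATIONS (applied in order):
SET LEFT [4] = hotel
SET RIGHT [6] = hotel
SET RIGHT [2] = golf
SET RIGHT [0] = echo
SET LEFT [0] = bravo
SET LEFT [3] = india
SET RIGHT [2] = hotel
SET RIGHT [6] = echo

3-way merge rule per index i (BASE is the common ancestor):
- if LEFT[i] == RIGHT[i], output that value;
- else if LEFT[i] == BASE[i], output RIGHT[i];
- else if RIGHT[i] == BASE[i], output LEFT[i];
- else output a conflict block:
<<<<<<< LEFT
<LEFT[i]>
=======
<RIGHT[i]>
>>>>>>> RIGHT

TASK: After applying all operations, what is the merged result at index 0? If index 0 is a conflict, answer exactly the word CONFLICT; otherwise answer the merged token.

Answer: CONFLICT

Derivation:
Final LEFT:  [bravo, golf, bravo, india, hotel, alpha, golf, golf]
Final RIGHT: [echo, golf, hotel, bravo, india, alpha, echo, golf]
i=0: BASE=foxtrot L=bravo R=echo all differ -> CONFLICT
i=1: L=golf R=golf -> agree -> golf
i=2: L=bravo=BASE, R=hotel -> take RIGHT -> hotel
i=3: L=india, R=bravo=BASE -> take LEFT -> india
i=4: L=hotel, R=india=BASE -> take LEFT -> hotel
i=5: L=alpha R=alpha -> agree -> alpha
i=6: L=golf=BASE, R=echo -> take RIGHT -> echo
i=7: L=golf R=golf -> agree -> golf
Index 0 -> CONFLICT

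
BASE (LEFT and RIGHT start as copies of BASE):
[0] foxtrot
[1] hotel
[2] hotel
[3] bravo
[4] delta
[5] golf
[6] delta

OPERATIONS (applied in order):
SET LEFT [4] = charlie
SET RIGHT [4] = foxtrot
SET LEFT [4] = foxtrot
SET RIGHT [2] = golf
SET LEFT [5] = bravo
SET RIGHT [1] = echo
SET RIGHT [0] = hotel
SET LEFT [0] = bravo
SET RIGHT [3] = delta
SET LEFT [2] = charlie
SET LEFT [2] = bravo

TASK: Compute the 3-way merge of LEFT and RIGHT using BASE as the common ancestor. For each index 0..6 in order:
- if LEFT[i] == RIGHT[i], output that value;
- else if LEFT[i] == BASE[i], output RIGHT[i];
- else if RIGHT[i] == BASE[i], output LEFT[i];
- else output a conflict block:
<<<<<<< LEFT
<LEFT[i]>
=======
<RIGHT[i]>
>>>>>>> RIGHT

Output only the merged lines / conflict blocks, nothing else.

Answer: <<<<<<< LEFT
bravo
=======
hotel
>>>>>>> RIGHT
echo
<<<<<<< LEFT
bravo
=======
golf
>>>>>>> RIGHT
delta
foxtrot
bravo
delta

Derivation:
Final LEFT:  [bravo, hotel, bravo, bravo, foxtrot, bravo, delta]
Final RIGHT: [hotel, echo, golf, delta, foxtrot, golf, delta]
i=0: BASE=foxtrot L=bravo R=hotel all differ -> CONFLICT
i=1: L=hotel=BASE, R=echo -> take RIGHT -> echo
i=2: BASE=hotel L=bravo R=golf all differ -> CONFLICT
i=3: L=bravo=BASE, R=delta -> take RIGHT -> delta
i=4: L=foxtrot R=foxtrot -> agree -> foxtrot
i=5: L=bravo, R=golf=BASE -> take LEFT -> bravo
i=6: L=delta R=delta -> agree -> delta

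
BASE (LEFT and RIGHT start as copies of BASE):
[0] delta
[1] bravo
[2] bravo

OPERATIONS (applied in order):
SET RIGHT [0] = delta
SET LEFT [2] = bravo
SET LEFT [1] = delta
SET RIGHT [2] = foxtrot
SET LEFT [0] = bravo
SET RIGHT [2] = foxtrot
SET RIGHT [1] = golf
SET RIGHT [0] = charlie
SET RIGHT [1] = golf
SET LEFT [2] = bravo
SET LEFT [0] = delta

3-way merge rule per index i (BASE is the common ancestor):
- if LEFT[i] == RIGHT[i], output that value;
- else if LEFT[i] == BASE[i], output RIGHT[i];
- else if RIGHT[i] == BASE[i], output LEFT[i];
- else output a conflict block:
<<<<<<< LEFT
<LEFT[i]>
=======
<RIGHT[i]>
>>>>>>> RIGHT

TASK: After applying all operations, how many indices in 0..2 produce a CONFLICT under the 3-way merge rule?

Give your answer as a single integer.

Final LEFT:  [delta, delta, bravo]
Final RIGHT: [charlie, golf, foxtrot]
i=0: L=delta=BASE, R=charlie -> take RIGHT -> charlie
i=1: BASE=bravo L=delta R=golf all differ -> CONFLICT
i=2: L=bravo=BASE, R=foxtrot -> take RIGHT -> foxtrot
Conflict count: 1

Answer: 1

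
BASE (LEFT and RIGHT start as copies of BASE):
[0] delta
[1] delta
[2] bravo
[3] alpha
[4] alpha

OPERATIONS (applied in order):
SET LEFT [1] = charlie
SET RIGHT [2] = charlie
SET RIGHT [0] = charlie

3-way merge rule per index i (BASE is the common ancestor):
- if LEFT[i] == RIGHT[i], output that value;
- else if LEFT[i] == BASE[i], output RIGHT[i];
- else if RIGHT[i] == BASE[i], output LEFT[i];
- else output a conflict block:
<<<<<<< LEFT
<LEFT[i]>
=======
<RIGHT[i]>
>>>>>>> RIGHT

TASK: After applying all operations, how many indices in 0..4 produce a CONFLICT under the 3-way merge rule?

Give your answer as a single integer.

Final LEFT:  [delta, charlie, bravo, alpha, alpha]
Final RIGHT: [charlie, delta, charlie, alpha, alpha]
i=0: L=delta=BASE, R=charlie -> take RIGHT -> charlie
i=1: L=charlie, R=delta=BASE -> take LEFT -> charlie
i=2: L=bravo=BASE, R=charlie -> take RIGHT -> charlie
i=3: L=alpha R=alpha -> agree -> alpha
i=4: L=alpha R=alpha -> agree -> alpha
Conflict count: 0

Answer: 0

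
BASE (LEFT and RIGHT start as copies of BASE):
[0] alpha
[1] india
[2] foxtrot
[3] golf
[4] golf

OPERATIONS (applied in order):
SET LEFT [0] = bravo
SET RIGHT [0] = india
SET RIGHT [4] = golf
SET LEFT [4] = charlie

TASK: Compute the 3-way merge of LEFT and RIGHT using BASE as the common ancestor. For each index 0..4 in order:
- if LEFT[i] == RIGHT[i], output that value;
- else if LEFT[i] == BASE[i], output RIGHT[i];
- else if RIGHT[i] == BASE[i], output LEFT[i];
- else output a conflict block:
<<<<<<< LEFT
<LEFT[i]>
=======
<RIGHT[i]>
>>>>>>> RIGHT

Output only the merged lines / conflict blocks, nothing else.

Answer: <<<<<<< LEFT
bravo
=======
india
>>>>>>> RIGHT
india
foxtrot
golf
charlie

Derivation:
Final LEFT:  [bravo, india, foxtrot, golf, charlie]
Final RIGHT: [india, india, foxtrot, golf, golf]
i=0: BASE=alpha L=bravo R=india all differ -> CONFLICT
i=1: L=india R=india -> agree -> india
i=2: L=foxtrot R=foxtrot -> agree -> foxtrot
i=3: L=golf R=golf -> agree -> golf
i=4: L=charlie, R=golf=BASE -> take LEFT -> charlie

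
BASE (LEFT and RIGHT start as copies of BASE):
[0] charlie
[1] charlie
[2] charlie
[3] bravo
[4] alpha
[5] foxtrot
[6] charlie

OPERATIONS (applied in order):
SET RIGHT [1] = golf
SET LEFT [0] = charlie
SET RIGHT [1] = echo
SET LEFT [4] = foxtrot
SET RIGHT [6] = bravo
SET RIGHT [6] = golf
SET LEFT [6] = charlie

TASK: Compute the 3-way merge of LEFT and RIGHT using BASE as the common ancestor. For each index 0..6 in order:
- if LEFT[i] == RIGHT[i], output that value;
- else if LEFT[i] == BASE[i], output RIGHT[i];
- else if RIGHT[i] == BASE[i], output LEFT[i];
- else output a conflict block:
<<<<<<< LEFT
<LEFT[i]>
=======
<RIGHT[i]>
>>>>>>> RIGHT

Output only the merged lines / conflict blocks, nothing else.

Final LEFT:  [charlie, charlie, charlie, bravo, foxtrot, foxtrot, charlie]
Final RIGHT: [charlie, echo, charlie, bravo, alpha, foxtrot, golf]
i=0: L=charlie R=charlie -> agree -> charlie
i=1: L=charlie=BASE, R=echo -> take RIGHT -> echo
i=2: L=charlie R=charlie -> agree -> charlie
i=3: L=bravo R=bravo -> agree -> bravo
i=4: L=foxtrot, R=alpha=BASE -> take LEFT -> foxtrot
i=5: L=foxtrot R=foxtrot -> agree -> foxtrot
i=6: L=charlie=BASE, R=golf -> take RIGHT -> golf

Answer: charlie
echo
charlie
bravo
foxtrot
foxtrot
golf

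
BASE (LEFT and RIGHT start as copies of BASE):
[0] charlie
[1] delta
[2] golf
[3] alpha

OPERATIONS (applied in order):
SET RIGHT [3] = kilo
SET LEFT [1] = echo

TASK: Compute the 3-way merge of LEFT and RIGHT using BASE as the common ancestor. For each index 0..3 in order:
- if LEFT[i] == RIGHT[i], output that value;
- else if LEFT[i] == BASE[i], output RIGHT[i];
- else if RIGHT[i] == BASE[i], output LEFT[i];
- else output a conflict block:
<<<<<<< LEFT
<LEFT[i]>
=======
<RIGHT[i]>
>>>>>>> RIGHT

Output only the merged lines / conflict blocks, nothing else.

Answer: charlie
echo
golf
kilo

Derivation:
Final LEFT:  [charlie, echo, golf, alpha]
Final RIGHT: [charlie, delta, golf, kilo]
i=0: L=charlie R=charlie -> agree -> charlie
i=1: L=echo, R=delta=BASE -> take LEFT -> echo
i=2: L=golf R=golf -> agree -> golf
i=3: L=alpha=BASE, R=kilo -> take RIGHT -> kilo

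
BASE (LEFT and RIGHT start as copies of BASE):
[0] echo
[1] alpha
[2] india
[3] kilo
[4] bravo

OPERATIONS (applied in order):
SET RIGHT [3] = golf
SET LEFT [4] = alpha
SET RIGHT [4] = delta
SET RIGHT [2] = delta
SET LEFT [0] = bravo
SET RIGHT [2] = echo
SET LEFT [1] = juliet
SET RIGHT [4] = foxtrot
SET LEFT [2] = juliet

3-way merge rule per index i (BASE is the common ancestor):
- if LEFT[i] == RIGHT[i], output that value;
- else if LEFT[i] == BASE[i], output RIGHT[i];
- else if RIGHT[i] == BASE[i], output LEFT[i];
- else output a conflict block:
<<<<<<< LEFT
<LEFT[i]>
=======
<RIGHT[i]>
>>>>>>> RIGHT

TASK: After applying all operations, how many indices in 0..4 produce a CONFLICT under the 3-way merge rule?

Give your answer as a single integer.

Final LEFT:  [bravo, juliet, juliet, kilo, alpha]
Final RIGHT: [echo, alpha, echo, golf, foxtrot]
i=0: L=bravo, R=echo=BASE -> take LEFT -> bravo
i=1: L=juliet, R=alpha=BASE -> take LEFT -> juliet
i=2: BASE=india L=juliet R=echo all differ -> CONFLICT
i=3: L=kilo=BASE, R=golf -> take RIGHT -> golf
i=4: BASE=bravo L=alpha R=foxtrot all differ -> CONFLICT
Conflict count: 2

Answer: 2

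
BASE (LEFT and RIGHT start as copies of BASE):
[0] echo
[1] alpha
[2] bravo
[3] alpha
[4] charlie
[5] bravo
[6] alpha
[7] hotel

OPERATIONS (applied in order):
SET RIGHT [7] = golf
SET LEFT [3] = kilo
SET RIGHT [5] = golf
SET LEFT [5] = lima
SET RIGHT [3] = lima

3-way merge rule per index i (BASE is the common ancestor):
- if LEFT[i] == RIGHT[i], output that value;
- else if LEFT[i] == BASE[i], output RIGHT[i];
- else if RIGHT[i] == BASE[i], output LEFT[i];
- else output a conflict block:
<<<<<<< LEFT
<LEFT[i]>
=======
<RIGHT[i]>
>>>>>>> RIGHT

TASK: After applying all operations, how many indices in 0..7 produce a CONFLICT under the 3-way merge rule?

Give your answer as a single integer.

Answer: 2

Derivation:
Final LEFT:  [echo, alpha, bravo, kilo, charlie, lima, alpha, hotel]
Final RIGHT: [echo, alpha, bravo, lima, charlie, golf, alpha, golf]
i=0: L=echo R=echo -> agree -> echo
i=1: L=alpha R=alpha -> agree -> alpha
i=2: L=bravo R=bravo -> agree -> bravo
i=3: BASE=alpha L=kilo R=lima all differ -> CONFLICT
i=4: L=charlie R=charlie -> agree -> charlie
i=5: BASE=bravo L=lima R=golf all differ -> CONFLICT
i=6: L=alpha R=alpha -> agree -> alpha
i=7: L=hotel=BASE, R=golf -> take RIGHT -> golf
Conflict count: 2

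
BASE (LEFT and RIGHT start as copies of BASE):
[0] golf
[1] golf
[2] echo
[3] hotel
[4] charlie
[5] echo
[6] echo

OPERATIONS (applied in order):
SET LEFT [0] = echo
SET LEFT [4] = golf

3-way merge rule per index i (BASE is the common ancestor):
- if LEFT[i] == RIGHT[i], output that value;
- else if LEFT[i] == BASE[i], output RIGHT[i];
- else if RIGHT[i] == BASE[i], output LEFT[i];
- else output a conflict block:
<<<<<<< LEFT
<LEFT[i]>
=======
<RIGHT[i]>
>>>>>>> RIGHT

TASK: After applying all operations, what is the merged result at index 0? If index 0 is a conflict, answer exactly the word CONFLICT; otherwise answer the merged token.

Answer: echo

Derivation:
Final LEFT:  [echo, golf, echo, hotel, golf, echo, echo]
Final RIGHT: [golf, golf, echo, hotel, charlie, echo, echo]
i=0: L=echo, R=golf=BASE -> take LEFT -> echo
i=1: L=golf R=golf -> agree -> golf
i=2: L=echo R=echo -> agree -> echo
i=3: L=hotel R=hotel -> agree -> hotel
i=4: L=golf, R=charlie=BASE -> take LEFT -> golf
i=5: L=echo R=echo -> agree -> echo
i=6: L=echo R=echo -> agree -> echo
Index 0 -> echo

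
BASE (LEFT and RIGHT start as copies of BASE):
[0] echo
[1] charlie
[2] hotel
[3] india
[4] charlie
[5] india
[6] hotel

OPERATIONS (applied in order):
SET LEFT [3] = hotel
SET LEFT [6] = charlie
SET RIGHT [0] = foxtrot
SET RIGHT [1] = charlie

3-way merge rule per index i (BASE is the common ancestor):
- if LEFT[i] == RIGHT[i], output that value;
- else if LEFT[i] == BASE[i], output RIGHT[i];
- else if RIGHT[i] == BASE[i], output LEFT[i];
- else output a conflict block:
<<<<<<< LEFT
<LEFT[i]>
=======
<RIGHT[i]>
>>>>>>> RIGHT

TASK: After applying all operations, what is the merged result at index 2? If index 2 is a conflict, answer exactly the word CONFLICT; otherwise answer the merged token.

Answer: hotel

Derivation:
Final LEFT:  [echo, charlie, hotel, hotel, charlie, india, charlie]
Final RIGHT: [foxtrot, charlie, hotel, india, charlie, india, hotel]
i=0: L=echo=BASE, R=foxtrot -> take RIGHT -> foxtrot
i=1: L=charlie R=charlie -> agree -> charlie
i=2: L=hotel R=hotel -> agree -> hotel
i=3: L=hotel, R=india=BASE -> take LEFT -> hotel
i=4: L=charlie R=charlie -> agree -> charlie
i=5: L=india R=india -> agree -> india
i=6: L=charlie, R=hotel=BASE -> take LEFT -> charlie
Index 2 -> hotel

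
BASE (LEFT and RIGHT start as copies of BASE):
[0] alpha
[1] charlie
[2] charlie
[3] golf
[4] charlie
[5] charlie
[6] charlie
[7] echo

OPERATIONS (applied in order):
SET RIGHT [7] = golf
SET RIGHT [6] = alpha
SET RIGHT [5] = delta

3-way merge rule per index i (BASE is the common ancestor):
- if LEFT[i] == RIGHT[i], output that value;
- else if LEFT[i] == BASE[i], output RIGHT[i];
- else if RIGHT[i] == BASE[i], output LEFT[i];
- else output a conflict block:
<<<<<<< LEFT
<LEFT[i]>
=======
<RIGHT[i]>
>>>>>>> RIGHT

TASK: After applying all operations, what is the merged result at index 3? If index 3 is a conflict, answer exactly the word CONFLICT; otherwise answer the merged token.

Final LEFT:  [alpha, charlie, charlie, golf, charlie, charlie, charlie, echo]
Final RIGHT: [alpha, charlie, charlie, golf, charlie, delta, alpha, golf]
i=0: L=alpha R=alpha -> agree -> alpha
i=1: L=charlie R=charlie -> agree -> charlie
i=2: L=charlie R=charlie -> agree -> charlie
i=3: L=golf R=golf -> agree -> golf
i=4: L=charlie R=charlie -> agree -> charlie
i=5: L=charlie=BASE, R=delta -> take RIGHT -> delta
i=6: L=charlie=BASE, R=alpha -> take RIGHT -> alpha
i=7: L=echo=BASE, R=golf -> take RIGHT -> golf
Index 3 -> golf

Answer: golf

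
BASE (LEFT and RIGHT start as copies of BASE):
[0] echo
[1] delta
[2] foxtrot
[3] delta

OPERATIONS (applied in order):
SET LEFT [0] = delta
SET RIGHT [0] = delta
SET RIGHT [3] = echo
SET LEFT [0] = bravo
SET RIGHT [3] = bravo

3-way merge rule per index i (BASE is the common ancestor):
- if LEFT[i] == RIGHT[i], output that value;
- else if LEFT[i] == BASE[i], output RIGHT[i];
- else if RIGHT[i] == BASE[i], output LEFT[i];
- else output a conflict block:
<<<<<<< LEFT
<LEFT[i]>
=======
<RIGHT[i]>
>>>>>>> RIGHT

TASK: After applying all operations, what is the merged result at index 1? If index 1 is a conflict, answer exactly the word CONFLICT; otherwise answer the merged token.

Answer: delta

Derivation:
Final LEFT:  [bravo, delta, foxtrot, delta]
Final RIGHT: [delta, delta, foxtrot, bravo]
i=0: BASE=echo L=bravo R=delta all differ -> CONFLICT
i=1: L=delta R=delta -> agree -> delta
i=2: L=foxtrot R=foxtrot -> agree -> foxtrot
i=3: L=delta=BASE, R=bravo -> take RIGHT -> bravo
Index 1 -> delta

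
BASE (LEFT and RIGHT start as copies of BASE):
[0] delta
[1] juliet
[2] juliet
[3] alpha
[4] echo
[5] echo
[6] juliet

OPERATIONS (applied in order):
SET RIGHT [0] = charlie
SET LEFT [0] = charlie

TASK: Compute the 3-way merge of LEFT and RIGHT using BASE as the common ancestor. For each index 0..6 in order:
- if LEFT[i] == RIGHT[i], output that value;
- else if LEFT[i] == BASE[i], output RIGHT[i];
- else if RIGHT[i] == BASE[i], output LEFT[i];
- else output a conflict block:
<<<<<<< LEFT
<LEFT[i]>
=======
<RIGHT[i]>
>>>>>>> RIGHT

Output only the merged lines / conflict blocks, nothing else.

Answer: charlie
juliet
juliet
alpha
echo
echo
juliet

Derivation:
Final LEFT:  [charlie, juliet, juliet, alpha, echo, echo, juliet]
Final RIGHT: [charlie, juliet, juliet, alpha, echo, echo, juliet]
i=0: L=charlie R=charlie -> agree -> charlie
i=1: L=juliet R=juliet -> agree -> juliet
i=2: L=juliet R=juliet -> agree -> juliet
i=3: L=alpha R=alpha -> agree -> alpha
i=4: L=echo R=echo -> agree -> echo
i=5: L=echo R=echo -> agree -> echo
i=6: L=juliet R=juliet -> agree -> juliet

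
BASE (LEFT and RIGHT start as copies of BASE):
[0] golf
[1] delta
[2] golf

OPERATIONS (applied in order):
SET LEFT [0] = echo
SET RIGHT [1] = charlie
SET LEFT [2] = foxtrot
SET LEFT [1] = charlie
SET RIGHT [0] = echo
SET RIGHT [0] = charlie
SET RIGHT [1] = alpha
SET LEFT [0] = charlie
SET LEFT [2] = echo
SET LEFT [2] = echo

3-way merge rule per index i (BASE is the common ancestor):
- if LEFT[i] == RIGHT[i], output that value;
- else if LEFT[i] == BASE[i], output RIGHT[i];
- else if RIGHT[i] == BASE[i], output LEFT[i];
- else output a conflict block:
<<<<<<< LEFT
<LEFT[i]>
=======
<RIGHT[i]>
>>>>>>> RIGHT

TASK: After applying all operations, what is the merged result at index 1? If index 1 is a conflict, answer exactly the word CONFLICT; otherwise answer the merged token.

Final LEFT:  [charlie, charlie, echo]
Final RIGHT: [charlie, alpha, golf]
i=0: L=charlie R=charlie -> agree -> charlie
i=1: BASE=delta L=charlie R=alpha all differ -> CONFLICT
i=2: L=echo, R=golf=BASE -> take LEFT -> echo
Index 1 -> CONFLICT

Answer: CONFLICT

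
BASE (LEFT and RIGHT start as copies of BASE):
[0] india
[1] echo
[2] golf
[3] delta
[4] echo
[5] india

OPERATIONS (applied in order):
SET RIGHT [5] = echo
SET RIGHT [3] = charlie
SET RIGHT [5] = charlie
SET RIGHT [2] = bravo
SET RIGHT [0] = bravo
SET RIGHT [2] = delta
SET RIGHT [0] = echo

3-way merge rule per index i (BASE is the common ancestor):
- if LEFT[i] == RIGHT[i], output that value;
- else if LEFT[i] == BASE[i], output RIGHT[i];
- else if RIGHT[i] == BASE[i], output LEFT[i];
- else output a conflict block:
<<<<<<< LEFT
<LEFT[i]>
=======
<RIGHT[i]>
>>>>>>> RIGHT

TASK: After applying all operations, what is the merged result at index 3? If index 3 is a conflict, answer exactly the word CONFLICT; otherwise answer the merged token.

Final LEFT:  [india, echo, golf, delta, echo, india]
Final RIGHT: [echo, echo, delta, charlie, echo, charlie]
i=0: L=india=BASE, R=echo -> take RIGHT -> echo
i=1: L=echo R=echo -> agree -> echo
i=2: L=golf=BASE, R=delta -> take RIGHT -> delta
i=3: L=delta=BASE, R=charlie -> take RIGHT -> charlie
i=4: L=echo R=echo -> agree -> echo
i=5: L=india=BASE, R=charlie -> take RIGHT -> charlie
Index 3 -> charlie

Answer: charlie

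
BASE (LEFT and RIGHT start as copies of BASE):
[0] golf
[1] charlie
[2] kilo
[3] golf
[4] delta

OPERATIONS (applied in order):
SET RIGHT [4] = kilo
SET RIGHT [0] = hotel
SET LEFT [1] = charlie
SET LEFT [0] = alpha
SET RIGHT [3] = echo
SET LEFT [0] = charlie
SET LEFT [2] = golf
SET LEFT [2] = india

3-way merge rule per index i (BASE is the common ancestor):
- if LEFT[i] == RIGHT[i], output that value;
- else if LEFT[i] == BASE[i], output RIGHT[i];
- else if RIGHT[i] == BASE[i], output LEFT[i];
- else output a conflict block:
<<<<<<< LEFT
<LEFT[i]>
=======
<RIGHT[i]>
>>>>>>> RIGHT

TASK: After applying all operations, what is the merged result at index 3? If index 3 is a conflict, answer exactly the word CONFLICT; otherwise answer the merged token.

Answer: echo

Derivation:
Final LEFT:  [charlie, charlie, india, golf, delta]
Final RIGHT: [hotel, charlie, kilo, echo, kilo]
i=0: BASE=golf L=charlie R=hotel all differ -> CONFLICT
i=1: L=charlie R=charlie -> agree -> charlie
i=2: L=india, R=kilo=BASE -> take LEFT -> india
i=3: L=golf=BASE, R=echo -> take RIGHT -> echo
i=4: L=delta=BASE, R=kilo -> take RIGHT -> kilo
Index 3 -> echo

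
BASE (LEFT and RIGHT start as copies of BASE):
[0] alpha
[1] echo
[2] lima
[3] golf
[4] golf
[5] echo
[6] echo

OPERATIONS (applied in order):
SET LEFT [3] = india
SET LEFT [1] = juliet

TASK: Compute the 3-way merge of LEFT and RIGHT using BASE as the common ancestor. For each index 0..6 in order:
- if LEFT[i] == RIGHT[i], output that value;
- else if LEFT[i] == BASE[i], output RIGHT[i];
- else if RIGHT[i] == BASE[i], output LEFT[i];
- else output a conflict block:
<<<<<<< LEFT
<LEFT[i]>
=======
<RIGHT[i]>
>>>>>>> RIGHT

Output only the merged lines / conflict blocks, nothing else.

Final LEFT:  [alpha, juliet, lima, india, golf, echo, echo]
Final RIGHT: [alpha, echo, lima, golf, golf, echo, echo]
i=0: L=alpha R=alpha -> agree -> alpha
i=1: L=juliet, R=echo=BASE -> take LEFT -> juliet
i=2: L=lima R=lima -> agree -> lima
i=3: L=india, R=golf=BASE -> take LEFT -> india
i=4: L=golf R=golf -> agree -> golf
i=5: L=echo R=echo -> agree -> echo
i=6: L=echo R=echo -> agree -> echo

Answer: alpha
juliet
lima
india
golf
echo
echo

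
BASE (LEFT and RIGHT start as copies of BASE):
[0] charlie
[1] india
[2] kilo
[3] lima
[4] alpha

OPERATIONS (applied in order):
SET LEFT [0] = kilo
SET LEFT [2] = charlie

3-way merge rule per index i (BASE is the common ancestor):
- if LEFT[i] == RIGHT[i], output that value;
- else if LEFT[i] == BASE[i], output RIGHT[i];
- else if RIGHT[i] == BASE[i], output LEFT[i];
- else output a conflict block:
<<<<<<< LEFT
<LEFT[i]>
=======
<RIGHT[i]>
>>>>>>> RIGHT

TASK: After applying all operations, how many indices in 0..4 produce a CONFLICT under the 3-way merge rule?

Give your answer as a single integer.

Final LEFT:  [kilo, india, charlie, lima, alpha]
Final RIGHT: [charlie, india, kilo, lima, alpha]
i=0: L=kilo, R=charlie=BASE -> take LEFT -> kilo
i=1: L=india R=india -> agree -> india
i=2: L=charlie, R=kilo=BASE -> take LEFT -> charlie
i=3: L=lima R=lima -> agree -> lima
i=4: L=alpha R=alpha -> agree -> alpha
Conflict count: 0

Answer: 0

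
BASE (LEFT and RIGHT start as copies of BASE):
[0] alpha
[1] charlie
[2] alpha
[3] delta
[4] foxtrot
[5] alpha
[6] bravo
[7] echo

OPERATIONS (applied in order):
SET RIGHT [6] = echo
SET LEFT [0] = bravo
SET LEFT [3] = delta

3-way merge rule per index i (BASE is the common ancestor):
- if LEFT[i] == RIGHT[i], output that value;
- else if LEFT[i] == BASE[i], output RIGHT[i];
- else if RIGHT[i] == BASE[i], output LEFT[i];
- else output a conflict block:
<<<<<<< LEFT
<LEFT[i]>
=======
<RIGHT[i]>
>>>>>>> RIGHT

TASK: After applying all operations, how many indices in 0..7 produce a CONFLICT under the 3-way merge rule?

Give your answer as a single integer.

Answer: 0

Derivation:
Final LEFT:  [bravo, charlie, alpha, delta, foxtrot, alpha, bravo, echo]
Final RIGHT: [alpha, charlie, alpha, delta, foxtrot, alpha, echo, echo]
i=0: L=bravo, R=alpha=BASE -> take LEFT -> bravo
i=1: L=charlie R=charlie -> agree -> charlie
i=2: L=alpha R=alpha -> agree -> alpha
i=3: L=delta R=delta -> agree -> delta
i=4: L=foxtrot R=foxtrot -> agree -> foxtrot
i=5: L=alpha R=alpha -> agree -> alpha
i=6: L=bravo=BASE, R=echo -> take RIGHT -> echo
i=7: L=echo R=echo -> agree -> echo
Conflict count: 0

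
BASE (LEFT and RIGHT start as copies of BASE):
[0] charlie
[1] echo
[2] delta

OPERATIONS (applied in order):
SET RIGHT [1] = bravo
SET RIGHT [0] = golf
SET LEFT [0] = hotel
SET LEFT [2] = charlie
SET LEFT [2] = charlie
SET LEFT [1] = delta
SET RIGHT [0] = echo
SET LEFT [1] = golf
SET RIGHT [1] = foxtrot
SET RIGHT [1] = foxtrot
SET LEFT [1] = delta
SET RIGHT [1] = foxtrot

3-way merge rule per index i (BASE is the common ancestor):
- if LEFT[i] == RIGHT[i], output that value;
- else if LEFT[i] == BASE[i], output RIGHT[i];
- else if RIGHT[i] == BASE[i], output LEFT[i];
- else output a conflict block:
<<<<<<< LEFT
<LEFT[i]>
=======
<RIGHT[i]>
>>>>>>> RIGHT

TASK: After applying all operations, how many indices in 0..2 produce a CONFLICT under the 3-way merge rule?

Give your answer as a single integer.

Final LEFT:  [hotel, delta, charlie]
Final RIGHT: [echo, foxtrot, delta]
i=0: BASE=charlie L=hotel R=echo all differ -> CONFLICT
i=1: BASE=echo L=delta R=foxtrot all differ -> CONFLICT
i=2: L=charlie, R=delta=BASE -> take LEFT -> charlie
Conflict count: 2

Answer: 2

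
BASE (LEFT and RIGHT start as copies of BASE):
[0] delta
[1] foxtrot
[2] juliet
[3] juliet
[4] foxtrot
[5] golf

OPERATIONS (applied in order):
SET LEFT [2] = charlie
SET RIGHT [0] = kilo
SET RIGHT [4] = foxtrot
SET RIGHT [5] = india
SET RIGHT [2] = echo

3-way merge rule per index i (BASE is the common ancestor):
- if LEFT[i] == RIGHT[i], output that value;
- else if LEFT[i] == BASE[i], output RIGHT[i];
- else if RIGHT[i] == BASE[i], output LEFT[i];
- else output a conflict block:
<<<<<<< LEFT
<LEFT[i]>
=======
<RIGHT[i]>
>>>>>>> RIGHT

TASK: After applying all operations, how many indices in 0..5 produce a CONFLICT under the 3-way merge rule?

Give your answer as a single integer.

Answer: 1

Derivation:
Final LEFT:  [delta, foxtrot, charlie, juliet, foxtrot, golf]
Final RIGHT: [kilo, foxtrot, echo, juliet, foxtrot, india]
i=0: L=delta=BASE, R=kilo -> take RIGHT -> kilo
i=1: L=foxtrot R=foxtrot -> agree -> foxtrot
i=2: BASE=juliet L=charlie R=echo all differ -> CONFLICT
i=3: L=juliet R=juliet -> agree -> juliet
i=4: L=foxtrot R=foxtrot -> agree -> foxtrot
i=5: L=golf=BASE, R=india -> take RIGHT -> india
Conflict count: 1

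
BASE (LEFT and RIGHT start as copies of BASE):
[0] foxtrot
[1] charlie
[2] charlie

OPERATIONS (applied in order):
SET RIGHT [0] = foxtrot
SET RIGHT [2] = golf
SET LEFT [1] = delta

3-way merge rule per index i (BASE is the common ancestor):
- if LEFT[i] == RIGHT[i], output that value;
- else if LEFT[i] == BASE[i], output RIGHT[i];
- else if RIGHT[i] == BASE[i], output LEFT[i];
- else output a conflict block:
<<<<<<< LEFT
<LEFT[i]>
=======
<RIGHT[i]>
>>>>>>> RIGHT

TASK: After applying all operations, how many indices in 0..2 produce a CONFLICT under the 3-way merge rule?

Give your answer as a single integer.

Final LEFT:  [foxtrot, delta, charlie]
Final RIGHT: [foxtrot, charlie, golf]
i=0: L=foxtrot R=foxtrot -> agree -> foxtrot
i=1: L=delta, R=charlie=BASE -> take LEFT -> delta
i=2: L=charlie=BASE, R=golf -> take RIGHT -> golf
Conflict count: 0

Answer: 0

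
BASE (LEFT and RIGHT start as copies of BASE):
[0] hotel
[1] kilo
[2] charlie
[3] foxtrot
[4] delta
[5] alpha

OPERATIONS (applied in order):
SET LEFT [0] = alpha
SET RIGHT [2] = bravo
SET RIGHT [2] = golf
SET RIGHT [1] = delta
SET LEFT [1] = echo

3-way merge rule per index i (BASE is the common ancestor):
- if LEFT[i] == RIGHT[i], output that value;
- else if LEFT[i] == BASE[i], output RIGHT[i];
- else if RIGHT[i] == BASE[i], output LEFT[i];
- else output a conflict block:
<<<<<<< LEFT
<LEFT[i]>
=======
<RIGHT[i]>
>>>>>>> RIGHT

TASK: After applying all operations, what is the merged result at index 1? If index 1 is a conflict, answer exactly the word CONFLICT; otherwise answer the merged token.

Final LEFT:  [alpha, echo, charlie, foxtrot, delta, alpha]
Final RIGHT: [hotel, delta, golf, foxtrot, delta, alpha]
i=0: L=alpha, R=hotel=BASE -> take LEFT -> alpha
i=1: BASE=kilo L=echo R=delta all differ -> CONFLICT
i=2: L=charlie=BASE, R=golf -> take RIGHT -> golf
i=3: L=foxtrot R=foxtrot -> agree -> foxtrot
i=4: L=delta R=delta -> agree -> delta
i=5: L=alpha R=alpha -> agree -> alpha
Index 1 -> CONFLICT

Answer: CONFLICT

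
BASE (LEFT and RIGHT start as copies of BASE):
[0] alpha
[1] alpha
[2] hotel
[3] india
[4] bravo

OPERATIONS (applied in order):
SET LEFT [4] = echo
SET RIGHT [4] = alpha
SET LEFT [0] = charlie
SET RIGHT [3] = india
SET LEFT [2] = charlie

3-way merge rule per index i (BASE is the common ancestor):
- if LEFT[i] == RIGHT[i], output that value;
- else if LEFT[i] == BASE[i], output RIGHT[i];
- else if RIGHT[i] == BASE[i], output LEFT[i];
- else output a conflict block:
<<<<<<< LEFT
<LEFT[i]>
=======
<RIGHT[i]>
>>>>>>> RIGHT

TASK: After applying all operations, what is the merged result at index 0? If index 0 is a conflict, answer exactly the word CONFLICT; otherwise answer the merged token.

Final LEFT:  [charlie, alpha, charlie, india, echo]
Final RIGHT: [alpha, alpha, hotel, india, alpha]
i=0: L=charlie, R=alpha=BASE -> take LEFT -> charlie
i=1: L=alpha R=alpha -> agree -> alpha
i=2: L=charlie, R=hotel=BASE -> take LEFT -> charlie
i=3: L=india R=india -> agree -> india
i=4: BASE=bravo L=echo R=alpha all differ -> CONFLICT
Index 0 -> charlie

Answer: charlie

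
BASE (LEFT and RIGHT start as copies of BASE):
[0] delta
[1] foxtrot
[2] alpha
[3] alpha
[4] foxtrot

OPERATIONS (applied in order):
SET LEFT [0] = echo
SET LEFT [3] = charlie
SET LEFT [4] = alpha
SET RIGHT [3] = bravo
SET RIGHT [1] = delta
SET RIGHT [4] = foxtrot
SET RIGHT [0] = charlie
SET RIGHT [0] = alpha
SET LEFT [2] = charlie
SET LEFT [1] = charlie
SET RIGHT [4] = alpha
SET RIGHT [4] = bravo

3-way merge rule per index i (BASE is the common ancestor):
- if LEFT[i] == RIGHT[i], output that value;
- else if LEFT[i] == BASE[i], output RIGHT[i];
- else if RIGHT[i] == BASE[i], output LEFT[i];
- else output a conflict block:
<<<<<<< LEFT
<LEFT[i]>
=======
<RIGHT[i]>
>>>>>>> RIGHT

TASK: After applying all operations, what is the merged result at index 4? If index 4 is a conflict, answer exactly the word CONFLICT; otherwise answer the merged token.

Final LEFT:  [echo, charlie, charlie, charlie, alpha]
Final RIGHT: [alpha, delta, alpha, bravo, bravo]
i=0: BASE=delta L=echo R=alpha all differ -> CONFLICT
i=1: BASE=foxtrot L=charlie R=delta all differ -> CONFLICT
i=2: L=charlie, R=alpha=BASE -> take LEFT -> charlie
i=3: BASE=alpha L=charlie R=bravo all differ -> CONFLICT
i=4: BASE=foxtrot L=alpha R=bravo all differ -> CONFLICT
Index 4 -> CONFLICT

Answer: CONFLICT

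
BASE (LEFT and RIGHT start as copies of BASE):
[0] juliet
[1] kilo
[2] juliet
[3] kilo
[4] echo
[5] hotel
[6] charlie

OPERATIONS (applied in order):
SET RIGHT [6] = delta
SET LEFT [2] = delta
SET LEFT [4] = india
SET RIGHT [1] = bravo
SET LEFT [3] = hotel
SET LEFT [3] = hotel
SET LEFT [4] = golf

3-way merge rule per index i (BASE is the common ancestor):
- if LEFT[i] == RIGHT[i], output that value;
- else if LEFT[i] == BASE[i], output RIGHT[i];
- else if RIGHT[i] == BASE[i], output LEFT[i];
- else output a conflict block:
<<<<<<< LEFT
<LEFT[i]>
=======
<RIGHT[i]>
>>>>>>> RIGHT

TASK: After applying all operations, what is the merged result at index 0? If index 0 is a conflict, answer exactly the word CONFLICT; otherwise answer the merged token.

Answer: juliet

Derivation:
Final LEFT:  [juliet, kilo, delta, hotel, golf, hotel, charlie]
Final RIGHT: [juliet, bravo, juliet, kilo, echo, hotel, delta]
i=0: L=juliet R=juliet -> agree -> juliet
i=1: L=kilo=BASE, R=bravo -> take RIGHT -> bravo
i=2: L=delta, R=juliet=BASE -> take LEFT -> delta
i=3: L=hotel, R=kilo=BASE -> take LEFT -> hotel
i=4: L=golf, R=echo=BASE -> take LEFT -> golf
i=5: L=hotel R=hotel -> agree -> hotel
i=6: L=charlie=BASE, R=delta -> take RIGHT -> delta
Index 0 -> juliet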